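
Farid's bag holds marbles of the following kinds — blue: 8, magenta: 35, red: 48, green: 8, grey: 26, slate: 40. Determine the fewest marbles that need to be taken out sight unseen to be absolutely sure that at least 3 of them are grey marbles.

142

In the worst case for collecting grey marbles, every non-grey marble comes out first.
There are 8 + 35 + 48 + 8 + 40 = 139 non-grey marbles altogether.
After those, each further marble must be grey, so 139 + 3 = 142 draws guarantee 3 grey marbles.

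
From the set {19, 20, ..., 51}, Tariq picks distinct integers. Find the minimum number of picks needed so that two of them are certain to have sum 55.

25

A set avoiding the sum 55 can contain at most one of each pair {x, 55−x}, plus the 15 elements whose complement lies outside the range.
The integers 28, …, 51 (24 of them) are such a set: any two sum to at least 28+29 = 57 > 55.
Any 25th integer completes one of the 9 pairs, so 25 choices force a sum of 55.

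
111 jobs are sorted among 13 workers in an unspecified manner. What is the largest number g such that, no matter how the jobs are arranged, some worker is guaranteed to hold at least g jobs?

9

The 13 workers are the holes and the 111 jobs are the pigeons.
If every worker held at most 8 jobs, the total would be at most 13 × 8 = 104, which is less than 111.
So some worker holds at least ⌈111/13⌉ = 9 jobs.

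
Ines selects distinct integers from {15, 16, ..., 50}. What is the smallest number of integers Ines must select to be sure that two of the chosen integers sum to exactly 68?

A set avoiding the sum 68 can contain at most one of each pair {x, 68−x}, plus the 4 elements whose complement lies outside the range or equal to its own complement.
The integers 15, …, 34 (20 of them) are such a set: any two sum to at least 15+16 = 31 and at most 33+34 = 67 < 68.
By pigeonhole, any 21st integer completes one of the 16 pairs, so 21 choices force a sum of 68.

21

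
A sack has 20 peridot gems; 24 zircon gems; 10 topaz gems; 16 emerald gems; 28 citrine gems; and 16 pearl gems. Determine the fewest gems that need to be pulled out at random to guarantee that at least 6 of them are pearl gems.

104

In the worst case for collecting pearl gems, every non-pearl gem comes out first.
There are 20 + 24 + 10 + 16 + 28 = 98 non-pearl gems altogether.
After those, each further gem must be pearl, so 98 + 6 = 104 draws guarantee 6 pearl gems.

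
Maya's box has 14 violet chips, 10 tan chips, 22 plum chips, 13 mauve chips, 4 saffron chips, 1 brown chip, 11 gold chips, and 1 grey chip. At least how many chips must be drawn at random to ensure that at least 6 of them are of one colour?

32

Pigeonhole: the 8 colours are the holes; the chips drawn are the pigeons.
To avoid 6 of any one colour, the worst case takes at most 5 of each colour, or every chip of a colour that has fewer than 5.
That gives 5 + 5 + 5 + 5 + 4 + 1 + 5 + 1 = 31 chips with no colour reaching 6.
The next chip forces some colour to 6, so 31 + 1 = 32.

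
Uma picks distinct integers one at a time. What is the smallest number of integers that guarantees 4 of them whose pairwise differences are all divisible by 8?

25

Integers whose pairwise differences are multiples of 8 are exactly those sharing a remainder mod 8. The 8 residue classes mod 8 are the pigeonholes.
With 24 integers one could put 3 in each residue class and have no class reach 4.
The 25th integer pushes some class to 4, so 8·3 + 1 = 25.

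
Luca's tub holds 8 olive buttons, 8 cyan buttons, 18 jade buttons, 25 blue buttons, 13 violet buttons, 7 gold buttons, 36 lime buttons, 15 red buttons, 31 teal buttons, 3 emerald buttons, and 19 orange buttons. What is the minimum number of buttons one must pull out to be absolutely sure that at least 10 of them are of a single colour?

The 11 colours are the holes; the buttons drawn are the pigeons.
To avoid 10 of any one colour, the worst case takes at most 9 of each colour, or every button of a colour that has fewer than 9.
That gives 8 + 8 + 9 + 9 + 9 + 7 + 9 + 9 + 9 + 3 + 9 = 89 buttons with no colour reaching 10.
The next button forces some colour to 10, so 89 + 1 = 90.

90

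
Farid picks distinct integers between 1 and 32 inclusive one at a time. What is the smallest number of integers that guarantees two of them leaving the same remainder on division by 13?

14

By pigeonhole, the 13 residue classes mod 13 are the pigeonholes.
With 13 integers one could put 1 in each residue class and have no class reach 2.
The 14th integer pushes some class to 2, so 13·1 + 1 = 14.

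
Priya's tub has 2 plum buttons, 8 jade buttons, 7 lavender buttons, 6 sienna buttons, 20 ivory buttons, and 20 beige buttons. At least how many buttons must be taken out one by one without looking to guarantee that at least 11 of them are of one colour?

44

By pigeonhole, put each drawn button into a box by colour. The largest draw with every box below 11 takes min(count, 10) from each colour; colours with fewer than 10 contribute all they have.
Σ min(cᵢ, 10) = 2 + 8 + 7 + 6 + 10 + 10 = 43.
Draw number 43 + 1 = 44 must push one box to 11.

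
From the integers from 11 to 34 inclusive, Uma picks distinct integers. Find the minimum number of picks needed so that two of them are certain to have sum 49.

Group the elements by complementary pair {x, 49−x}: {15,34}, {16,33}, {17,32}, …, giving 10 two-element pairs and 4 integers whose partner 49−x falls outside [11,34].
Treating each of those 14 groups as a pigeonhole, one can pick one integer per group — 14 integers — with no two summing to 49.
The 15th integer lands in an occupied pair, forcing a sum of 49.

15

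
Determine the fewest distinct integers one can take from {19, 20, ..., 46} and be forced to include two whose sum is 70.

18

Two chosen integers sum to 70 exactly when both halves of some pair {x, 70−x} with 24 ≤ x ≤ 70−x ≤ 46 are chosen — 11 such pairs.
The remaining 6 elements (those with no distinct partner in range) can never complete a 70-sum, so the worst case takes all of them and one from each pair: 6 + 11 = 17.
The 18th integer has to be the second member of some pair, so 17 + 1 = 18.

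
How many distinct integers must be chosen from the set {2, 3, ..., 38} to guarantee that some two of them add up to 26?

27

Two chosen integers sum to 26 exactly when both halves of some pair {x, 26−x} with 2 ≤ x ≤ 26−x ≤ 24 are chosen — 11 such pairs.
The remaining 15 elements (those with no distinct partner in range) can never complete a 26-sum, so the worst case takes all of them and one from each pair: 15 + 11 = 26.
The 27th integer has to be the second member of some pair, so 26 + 1 = 27.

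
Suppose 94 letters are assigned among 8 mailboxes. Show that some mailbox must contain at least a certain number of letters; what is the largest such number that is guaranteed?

The 8 mailboxes are the holes and the 94 letters are the pigeons.
If every mailbox held at most 11 letters, the total would be at most 8 × 11 = 88, which is less than 94.
So some mailbox holds at least ⌈94/8⌉ = 12 letters.

12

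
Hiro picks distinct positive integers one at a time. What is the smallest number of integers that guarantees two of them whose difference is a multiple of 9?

10

Integers whose pairwise differences are multiples of 9 are exactly those sharing a remainder mod 9. By the pigeonhole principle, the 9 residue classes mod 9 are the pigeonholes.
With 9 integers one could put 1 in each residue class and have no class reach 2.
The 10th integer pushes some class to 2, so 9·1 + 1 = 10.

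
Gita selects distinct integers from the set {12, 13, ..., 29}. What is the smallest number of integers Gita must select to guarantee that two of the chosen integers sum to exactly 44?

12

Group the elements by complementary pair {x, 44−x}: {15,29}, {16,28}, {17,27}, …, giving 7 two-element pairs; the single value 22 (it cannot pair with itself since the integers are distinct); and 3 integers whose partner 44−x falls outside [12,29].
Pigeonhole: treating each of those 11 groups as a pigeonhole, one can pick one integer per group — 11 integers — with no two summing to 44.
The 12th integer lands in an occupied pair, forcing a sum of 44.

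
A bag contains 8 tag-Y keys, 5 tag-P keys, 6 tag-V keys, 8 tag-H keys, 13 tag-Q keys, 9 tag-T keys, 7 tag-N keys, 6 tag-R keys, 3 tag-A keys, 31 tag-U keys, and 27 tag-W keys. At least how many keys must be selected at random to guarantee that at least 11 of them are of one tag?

An adversary could hand out at most 10 keys per tag (8 tags run out sooner): 8 + 5 + 6 + 8 + 10 + 9 + 7 + 6 + 3 + 10 + 10 = 82 keys and still no tag has 11.
By the pigeonhole principle, one more key lands in a tag already at 10, so 83 draws are enough and 82 are not.

83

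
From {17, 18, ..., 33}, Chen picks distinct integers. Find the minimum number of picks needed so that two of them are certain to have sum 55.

Group the elements by complementary pair {x, 55−x}: {22,33}, {23,32}, {24,31}, …, giving 6 two-element pairs and 5 integers whose partner 55−x falls outside [17,33].
By pigeonhole, treating each of those 11 groups as a pigeonhole, one can pick one integer per group — 11 integers — with no two summing to 55.
The 12th integer lands in an occupied pair, forcing a sum of 55.

12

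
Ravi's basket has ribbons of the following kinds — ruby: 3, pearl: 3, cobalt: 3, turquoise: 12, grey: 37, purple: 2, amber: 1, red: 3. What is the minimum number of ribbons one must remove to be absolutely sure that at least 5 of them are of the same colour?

24

By pigeonhole, put each drawn ribbon into a box by colour. The largest draw with every box below 5 takes min(count, 4) from each colour; colours with fewer than 4 contribute all they have.
Σ min(cᵢ, 4) = 3 + 3 + 3 + 4 + 4 + 2 + 1 + 3 = 23.
Draw number 23 + 1 = 24 must push one box to 5.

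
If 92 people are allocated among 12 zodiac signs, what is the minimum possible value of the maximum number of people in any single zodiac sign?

8

By pigeonhole, the 12 zodiac signs are the holes and the 92 people are the pigeons.
If every zodiac sign held at most 7 people, the total would be at most 12 × 7 = 84, which is less than 92.
So some zodiac sign holds at least ⌈92/12⌉ = 8 people.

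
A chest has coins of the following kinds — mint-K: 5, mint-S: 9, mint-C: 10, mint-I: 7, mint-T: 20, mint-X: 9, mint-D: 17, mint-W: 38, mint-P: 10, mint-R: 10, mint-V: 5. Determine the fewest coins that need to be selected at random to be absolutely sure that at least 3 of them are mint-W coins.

105

In the worst case for collecting mint-W coins, every non-mint-W coin comes out first.
There are 5 + 9 + 10 + 7 + 20 + 9 + 17 + 10 + 10 + 5 = 102 non-mint-W coins altogether.
After those, each further coin must be mint-W, so 102 + 3 = 105 draws guarantee 3 mint-W coins.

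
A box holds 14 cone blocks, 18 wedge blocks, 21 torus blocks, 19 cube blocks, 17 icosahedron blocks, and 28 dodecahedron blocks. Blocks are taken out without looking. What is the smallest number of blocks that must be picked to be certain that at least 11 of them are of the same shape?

61

By the pigeonhole principle, the 6 shapes are the holes; the blocks drawn are the pigeons.
To avoid 11 of any one shape, the worst case takes at most 10 of each shape.
That gives 10 + 10 + 10 + 10 + 10 + 10 = 60 blocks with no shape reaching 11.
The next block forces some shape to 11, so 60 + 1 = 61.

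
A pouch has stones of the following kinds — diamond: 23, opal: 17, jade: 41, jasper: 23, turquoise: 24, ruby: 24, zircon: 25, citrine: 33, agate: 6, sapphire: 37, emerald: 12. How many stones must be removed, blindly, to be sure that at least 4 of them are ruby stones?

245

In the worst case for collecting ruby stones, every non-ruby stone comes out first.
There are 23 + 17 + 41 + 23 + 24 + 25 + 33 + 6 + 37 + 12 = 241 non-ruby stones altogether.
After those, each further stone must be ruby, so 241 + 4 = 245 draws guarantee 4 ruby stones.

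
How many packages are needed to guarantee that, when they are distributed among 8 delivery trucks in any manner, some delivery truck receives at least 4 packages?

25

With 24 packages one could put exactly 3 in each of the 8 delivery trucks, and no delivery truck would reach 4.
Pigeonhole: one more package must land in a delivery truck that already has 3, giving it 4.
So 8 × 3 + 1 = 25 packages are required.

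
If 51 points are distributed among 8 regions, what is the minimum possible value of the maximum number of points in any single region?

By pigeonhole, the 8 regions are the holes and the 51 points are the pigeons.
If every region held at most 6 points, the total would be at most 8 × 6 = 48, which is less than 51.
So some region holds at least ⌈51/8⌉ = 7 points.

7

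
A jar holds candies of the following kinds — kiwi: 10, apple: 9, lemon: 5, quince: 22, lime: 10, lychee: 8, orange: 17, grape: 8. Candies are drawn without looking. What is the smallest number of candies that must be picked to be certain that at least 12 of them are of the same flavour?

An adversary could hand out at most 11 candies per flavour (6 flavours run out sooner): 10 + 9 + 5 + 11 + 10 + 8 + 11 + 8 = 72 candies and still no flavour has 12.
One more candy lands in a flavour already at 11, so 73 draws are enough and 72 are not.

73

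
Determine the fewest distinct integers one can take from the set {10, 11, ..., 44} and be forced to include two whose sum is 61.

22

A set avoiding the sum 61 can contain at most one of each pair {x, 61−x}, plus the 7 elements whose complement lies outside the range.
The integers 10, …, 30 (21 of them) are such a set: any two sum to at least 10+11 = 21 and at most 29+30 = 59 < 61.
Any 22nd integer completes one of the 14 pairs, so 22 choices force a sum of 61.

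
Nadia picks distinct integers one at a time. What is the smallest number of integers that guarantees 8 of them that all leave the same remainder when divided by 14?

The 14 residue classes mod 14 are the pigeonholes.
With 98 integers one could put 7 in each residue class and have no class reach 8.
The 99th integer pushes some class to 8, so 14·7 + 1 = 99.

99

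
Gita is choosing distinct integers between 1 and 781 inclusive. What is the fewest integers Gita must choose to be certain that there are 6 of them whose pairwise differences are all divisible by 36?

181

Integers whose pairwise differences are multiples of 36 are exactly those sharing a remainder mod 36. The 36 residue classes mod 36 are the pigeonholes.
With 180 integers one could put 5 in each residue class and have no class reach 6.
The 181st integer pushes some class to 6, so 36·5 + 1 = 181.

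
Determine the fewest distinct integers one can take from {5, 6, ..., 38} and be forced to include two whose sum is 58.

26

Two chosen integers sum to 58 exactly when both halves of some pair {x, 58−x} with 20 ≤ x ≤ 58−x ≤ 38 are chosen — 9 such pairs.
The remaining 16 elements (those with no distinct partner in range) can never complete a 58-sum, so the worst case takes all of them and one from each pair: 16 + 9 = 25.
Pigeonhole: the 26th integer has to be the second member of some pair, so 25 + 1 = 26.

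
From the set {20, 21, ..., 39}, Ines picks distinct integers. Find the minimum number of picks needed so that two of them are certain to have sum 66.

15

A set avoiding the sum 66 can contain at most one of each pair {x, 66−x}, plus the 8 elements whose complement lies outside the range or equal to its own complement.
The integers 20, …, 33 (14 of them) are such a set: any two sum to at least 20+21 = 41 and at most 32+33 = 65 < 66.
Pigeonhole: any 15th integer completes one of the 6 pairs, so 15 choices force a sum of 66.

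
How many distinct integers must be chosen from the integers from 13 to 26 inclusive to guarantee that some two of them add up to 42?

10

A set avoiding the sum 42 can contain at most one of each pair {x, 42−x}, plus the 4 elements whose complement lies outside the range or equal to its own complement.
The integers 13, …, 21 (9 of them) are such a set: any two sum to at least 13+14 = 27 and at most 20+21 = 41 < 42.
Any 10th integer completes one of the 5 pairs, so 10 choices force a sum of 42.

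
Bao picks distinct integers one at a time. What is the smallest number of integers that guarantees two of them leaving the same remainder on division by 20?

21

The 20 residue classes mod 20 are the pigeonholes.
With 20 integers one could put 1 in each residue class and have no class reach 2.
The 21st integer pushes some class to 2, so 20·1 + 1 = 21.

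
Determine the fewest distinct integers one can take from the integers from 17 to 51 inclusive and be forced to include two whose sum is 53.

26

A set avoiding the sum 53 can contain at most one of each pair {x, 53−x}, plus the 15 elements whose complement lies outside the range.
The integers 27, …, 51 (25 of them) are such a set: any two sum to at least 27+28 = 55 > 53.
By the pigeonhole principle, any 26th integer completes one of the 10 pairs, so 26 choices force a sum of 53.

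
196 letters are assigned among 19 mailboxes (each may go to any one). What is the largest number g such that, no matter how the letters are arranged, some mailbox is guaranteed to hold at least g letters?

By pigeonhole, the 19 mailboxes are the holes and the 196 letters are the pigeons.
If every mailbox held at most 10 letters, the total would be at most 19 × 10 = 190, which is less than 196.
So some mailbox holds at least ⌈196/19⌉ = 11 letters.

11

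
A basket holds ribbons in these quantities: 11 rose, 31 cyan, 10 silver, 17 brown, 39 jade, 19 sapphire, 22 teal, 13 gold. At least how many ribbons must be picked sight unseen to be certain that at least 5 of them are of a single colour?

Pigeonhole: put each drawn ribbon into a box by colour. The largest draw with every box below 5 takes min(count, 4) from each colour.
Σ min(cᵢ, 4) = 4 + 4 + 4 + 4 + 4 + 4 + 4 + 4 = 32.
Draw number 32 + 1 = 33 must push one box to 5.

33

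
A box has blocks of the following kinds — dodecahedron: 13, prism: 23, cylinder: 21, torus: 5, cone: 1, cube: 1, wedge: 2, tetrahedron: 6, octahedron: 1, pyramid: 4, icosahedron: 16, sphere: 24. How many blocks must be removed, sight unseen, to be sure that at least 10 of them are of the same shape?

66

An adversary could hand out at most 9 blocks per shape (7 shapes run out sooner): 9 + 9 + 9 + 5 + 1 + 1 + 2 + 6 + 1 + 4 + 9 + 9 = 65 blocks and still no shape has 10.
One more block lands in a shape already at 9, so 66 draws are enough and 65 are not.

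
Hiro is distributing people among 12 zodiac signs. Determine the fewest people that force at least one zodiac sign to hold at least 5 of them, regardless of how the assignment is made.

With 48 people one could put exactly 4 in each of the 12 zodiac signs, and no zodiac sign would reach 5.
One more person must land in a zodiac sign that already has 4, giving it 5.
So 12 × 4 + 1 = 49 people are required.

49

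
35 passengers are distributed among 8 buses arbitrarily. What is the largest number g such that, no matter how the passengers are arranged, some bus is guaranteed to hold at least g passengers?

Pigeonhole: the 8 buses are the holes and the 35 passengers are the pigeons.
If every bus held at most 4 passengers, the total would be at most 8 × 4 = 32, which is less than 35.
So some bus holds at least ⌈35/8⌉ = 5 passengers.

5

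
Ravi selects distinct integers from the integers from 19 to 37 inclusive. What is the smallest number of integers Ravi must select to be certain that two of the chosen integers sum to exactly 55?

Two chosen integers sum to 55 exactly when both halves of some pair {x, 55−x} with 19 ≤ x ≤ 55−x ≤ 36 are chosen — 9 such pairs.
The remaining 1 element (those with no distinct partner in range) can never complete a 55-sum, so the worst case takes all of them and one from each pair: 1 + 9 = 10.
The 11th integer has to be the second member of some pair, so 10 + 1 = 11.

11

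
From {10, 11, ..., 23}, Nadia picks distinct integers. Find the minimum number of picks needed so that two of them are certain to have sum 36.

10

Group the elements by complementary pair {x, 36−x}: {13,23}, {14,22}, {15,21}, …, giving 5 two-element pairs, the single value 18 (it cannot pair with itself since the integers are distinct), and 3 integers whose partner 36−x falls outside [10,23].
By the pigeonhole principle, treating each of those 9 groups as a pigeonhole, one can pick one integer per group — 9 integers — with no two summing to 36.
The 10th integer lands in an occupied pair, forcing a sum of 36.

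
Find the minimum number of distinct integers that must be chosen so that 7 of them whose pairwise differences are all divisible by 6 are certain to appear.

37

Integers whose pairwise differences are multiples of 6 are exactly those sharing a remainder mod 6. By pigeonhole, the 6 residue classes mod 6 are the pigeonholes.
With 36 integers one could put 6 in each residue class and have no class reach 7.
The 37th integer pushes some class to 7, so 6·6 + 1 = 37.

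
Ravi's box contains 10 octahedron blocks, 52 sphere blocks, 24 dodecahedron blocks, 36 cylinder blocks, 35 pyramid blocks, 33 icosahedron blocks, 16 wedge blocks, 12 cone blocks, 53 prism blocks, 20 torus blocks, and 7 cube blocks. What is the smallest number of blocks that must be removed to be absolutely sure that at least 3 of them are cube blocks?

In the worst case for collecting cube blocks, every non-cube block comes out first.
There are 10 + 52 + 24 + 36 + 35 + 33 + 16 + 12 + 53 + 20 = 291 non-cube blocks altogether.
After those, each further block must be cube, so 291 + 3 = 294 draws guarantee 3 cube blocks.

294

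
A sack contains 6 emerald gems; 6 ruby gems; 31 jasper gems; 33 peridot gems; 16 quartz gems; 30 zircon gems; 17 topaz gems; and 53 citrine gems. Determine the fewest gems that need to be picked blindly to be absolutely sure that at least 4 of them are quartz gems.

180

In the worst case for collecting quartz gems, every non-quartz gem comes out first.
There are 6 + 6 + 31 + 33 + 30 + 17 + 53 = 176 non-quartz gems altogether.
After those, each further gem must be quartz, so 176 + 4 = 180 draws guarantee 4 quartz gems.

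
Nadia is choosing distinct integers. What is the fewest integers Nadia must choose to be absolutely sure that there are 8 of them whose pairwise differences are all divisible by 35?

246

Integers whose pairwise differences are multiples of 35 are exactly those sharing a remainder mod 35. By the pigeonhole principle, the 35 residue classes mod 35 are the pigeonholes.
With 245 integers one could put 7 in each residue class and have no class reach 8.
The 246th integer pushes some class to 8, so 35·7 + 1 = 246.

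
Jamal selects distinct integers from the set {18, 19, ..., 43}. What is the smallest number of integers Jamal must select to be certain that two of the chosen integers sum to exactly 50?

20

A set avoiding the sum 50 can contain at most one of each pair {x, 50−x}, plus the 12 elements whose complement lies outside the range or equal to its own complement.
The integers 25, …, 43 (19 of them) are such a set: any two sum to at least 25+26 = 51 > 50.
Any 20th integer completes one of the 7 pairs, so 20 choices force a sum of 50.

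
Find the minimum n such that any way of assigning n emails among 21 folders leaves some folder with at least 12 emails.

232

With 231 emails one could put exactly 11 in each of the 21 folders, and no folder would reach 12.
By pigeonhole, one more email must land in a folder that already has 11, giving it 12.
So 21 × 11 + 1 = 232 emails are required.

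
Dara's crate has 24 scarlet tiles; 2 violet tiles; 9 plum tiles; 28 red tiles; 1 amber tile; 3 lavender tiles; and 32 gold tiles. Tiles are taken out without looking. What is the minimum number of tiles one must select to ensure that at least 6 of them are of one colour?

An adversary could hand out at most 5 tiles per colour (violet, amber, lavender run out sooner): 5 + 2 + 5 + 5 + 1 + 3 + 5 = 26 tiles and still no colour has 6.
By the pigeonhole principle, one more tile lands in a colour already at 5, so 27 draws are enough and 26 are not.

27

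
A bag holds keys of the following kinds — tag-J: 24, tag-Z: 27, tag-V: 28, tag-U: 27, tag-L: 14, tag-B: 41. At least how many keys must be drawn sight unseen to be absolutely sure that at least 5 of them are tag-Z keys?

In the worst case for collecting tag-Z keys, every non-tag-Z key comes out first.
There are 24 + 28 + 27 + 14 + 41 = 134 non-tag-Z keys altogether.
After those, each further key must be tag-Z, so 134 + 5 = 139 draws guarantee 5 tag-Z keys.

139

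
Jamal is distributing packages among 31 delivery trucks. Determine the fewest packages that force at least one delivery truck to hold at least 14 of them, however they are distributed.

With 403 packages one could put exactly 13 in each of the 31 delivery trucks, and no delivery truck would reach 14.
Pigeonhole: one more package must land in a delivery truck that already has 13, giving it 14.
So 31 × 13 + 1 = 404 packages are required.

404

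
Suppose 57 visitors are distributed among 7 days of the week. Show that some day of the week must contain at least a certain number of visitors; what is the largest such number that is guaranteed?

9

By pigeonhole, the 7 days of the week are the holes and the 57 visitors are the pigeons.
If every day of the week held at most 8 visitors, the total would be at most 7 × 8 = 56, which is less than 57.
So some day of the week holds at least ⌈57/7⌉ = 9 visitors.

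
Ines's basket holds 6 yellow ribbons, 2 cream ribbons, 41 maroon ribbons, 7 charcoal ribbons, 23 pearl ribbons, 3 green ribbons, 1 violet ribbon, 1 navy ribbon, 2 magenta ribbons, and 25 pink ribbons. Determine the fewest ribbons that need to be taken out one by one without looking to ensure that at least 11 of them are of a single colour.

An adversary could hand out at most 10 ribbons per colour (7 colours run out sooner): 6 + 2 + 10 + 7 + 10 + 3 + 1 + 1 + 2 + 10 = 52 ribbons and still no colour has 11.
One more ribbon lands in a colour already at 10, so 53 draws are enough and 52 are not.

53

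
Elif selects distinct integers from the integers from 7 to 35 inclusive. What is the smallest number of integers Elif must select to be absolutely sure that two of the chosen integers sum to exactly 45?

A set avoiding the sum 45 can contain at most one of each pair {x, 45−x}, plus the 3 elements whose complement lies outside the range.
The integers 7, …, 22 (16 of them) are such a set: any two sum to at least 7+8 = 15 and at most 21+22 = 43 < 45.
By the pigeonhole principle, any 17th integer completes one of the 13 pairs, so 17 choices force a sum of 45.

17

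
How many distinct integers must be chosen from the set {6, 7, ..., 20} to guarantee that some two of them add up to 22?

A set avoiding the sum 22 can contain at most one of each pair {x, 22−x}, plus the 5 elements whose complement lies outside the range or equal to its own complement.
The integers 11, …, 20 (10 of them) are such a set: any two sum to at least 11+12 = 23 > 22.
Any 11th integer completes one of the 5 pairs, so 11 choices force a sum of 22.

11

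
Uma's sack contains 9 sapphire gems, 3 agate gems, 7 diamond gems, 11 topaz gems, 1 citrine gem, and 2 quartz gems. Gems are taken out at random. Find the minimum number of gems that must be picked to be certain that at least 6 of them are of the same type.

An adversary could hand out at most 5 gems per type (agate, citrine, quartz run out sooner): 5 + 3 + 5 + 5 + 1 + 2 = 21 gems and still no type has 6.
Pigeonhole: one more gem lands in a type already at 5, so 22 draws are enough and 21 are not.

22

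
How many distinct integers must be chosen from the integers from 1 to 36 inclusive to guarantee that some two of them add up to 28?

A set avoiding the sum 28 can contain at most one of each pair {x, 28−x}, plus the 10 elements whose complement lies outside the range or equal to its own complement.
The integers 14, …, 36 (23 of them) are such a set: any two sum to at least 14+15 = 29 > 28.
Pigeonhole: any 24th integer completes one of the 13 pairs, so 24 choices force a sum of 28.

24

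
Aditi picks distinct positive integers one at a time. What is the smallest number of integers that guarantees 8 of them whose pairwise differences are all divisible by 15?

Integers whose pairwise differences are multiples of 15 are exactly those sharing a remainder mod 15. By pigeonhole, the 15 residue classes mod 15 are the pigeonholes.
With 105 integers one could put 7 in each residue class and have no class reach 8.
The 106th integer pushes some class to 8, so 15·7 + 1 = 106.

106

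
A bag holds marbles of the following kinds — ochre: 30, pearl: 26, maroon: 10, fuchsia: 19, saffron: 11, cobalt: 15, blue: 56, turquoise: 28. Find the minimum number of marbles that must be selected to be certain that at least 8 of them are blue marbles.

In the worst case for collecting blue marbles, every non-blue marble comes out first.
There are 30 + 26 + 10 + 19 + 11 + 15 + 28 = 139 non-blue marbles altogether.
After those, each further marble must be blue, so 139 + 8 = 147 draws guarantee 8 blue marbles.

147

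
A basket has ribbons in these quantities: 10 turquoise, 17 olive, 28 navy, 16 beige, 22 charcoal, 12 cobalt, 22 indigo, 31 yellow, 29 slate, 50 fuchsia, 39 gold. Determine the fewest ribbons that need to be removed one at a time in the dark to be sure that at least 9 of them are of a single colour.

89

The 11 colours are the holes; the ribbons drawn are the pigeons.
To avoid 9 of any one colour, the worst case takes at most 8 of each colour.
That gives 8 + 8 + 8 + 8 + 8 + 8 + 8 + 8 + 8 + 8 + 8 = 88 ribbons with no colour reaching 9.
The next ribbon forces some colour to 9, so 88 + 1 = 89.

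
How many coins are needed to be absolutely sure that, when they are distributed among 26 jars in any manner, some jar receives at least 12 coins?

287

With 286 coins one could put exactly 11 in each of the 26 jars, and no jar would reach 12.
One more coin must land in a jar that already has 11, giving it 12.
So 26 × 11 + 1 = 287 coins are required.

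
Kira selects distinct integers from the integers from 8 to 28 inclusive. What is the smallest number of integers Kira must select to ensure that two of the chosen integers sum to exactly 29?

15

A set avoiding the sum 29 can contain at most one of each pair {x, 29−x}, plus the 7 elements whose complement lies outside the range.
The integers 15, …, 28 (14 of them) are such a set: any two sum to at least 15+16 = 31 > 29.
By the pigeonhole principle, any 15th integer completes one of the 7 pairs, so 15 choices force a sum of 29.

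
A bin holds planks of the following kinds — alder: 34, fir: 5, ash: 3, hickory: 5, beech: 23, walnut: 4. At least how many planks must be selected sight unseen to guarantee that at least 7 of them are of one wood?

An adversary could hand out at most 6 planks per wood (4 woods run out sooner): 6 + 5 + 3 + 5 + 6 + 4 = 29 planks and still no wood has 7.
By pigeonhole, one more plank lands in a wood already at 6, so 30 draws are enough and 29 are not.

30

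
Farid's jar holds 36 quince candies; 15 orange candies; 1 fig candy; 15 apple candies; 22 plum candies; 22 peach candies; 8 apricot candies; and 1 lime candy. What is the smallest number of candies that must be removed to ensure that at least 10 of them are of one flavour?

56

By pigeonhole, the 8 flavours are the holes; the candies drawn are the pigeons.
To avoid 10 of any one flavour, the worst case takes at most 9 of each flavour, or every candy of a flavour that has fewer than 9.
That gives 9 + 9 + 1 + 9 + 9 + 9 + 8 + 1 = 55 candies with no flavour reaching 10.
The next candy forces some flavour to 10, so 55 + 1 = 56.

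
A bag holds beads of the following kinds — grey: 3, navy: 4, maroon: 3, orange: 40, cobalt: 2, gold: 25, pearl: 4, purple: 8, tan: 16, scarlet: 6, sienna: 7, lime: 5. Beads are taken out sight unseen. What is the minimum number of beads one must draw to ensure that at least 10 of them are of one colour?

70

An adversary could hand out at most 9 beads per colour (9 colours run out sooner): 3 + 4 + 3 + 9 + 2 + 9 + 4 + 8 + 9 + 6 + 7 + 5 = 69 beads and still no colour has 10.
By pigeonhole, one more bead lands in a colour already at 9, so 70 draws are enough and 69 are not.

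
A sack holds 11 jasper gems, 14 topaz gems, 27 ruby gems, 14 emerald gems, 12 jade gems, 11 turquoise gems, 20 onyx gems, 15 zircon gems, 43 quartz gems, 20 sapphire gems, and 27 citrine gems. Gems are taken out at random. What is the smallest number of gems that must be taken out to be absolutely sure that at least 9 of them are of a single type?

Pigeonhole: put each drawn gem into a box by type. The largest draw with every box below 9 takes min(count, 8) from each type.
Σ min(cᵢ, 8) = 8 + 8 + 8 + 8 + 8 + 8 + 8 + 8 + 8 + 8 + 8 = 88.
Draw number 88 + 1 = 89 must push one box to 9.

89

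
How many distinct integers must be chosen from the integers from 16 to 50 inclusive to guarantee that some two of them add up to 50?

27

A set avoiding the sum 50 can contain at most one of each pair {x, 50−x}, plus the 17 elements whose complement lies outside the range or equal to its own complement.
The integers 25, …, 50 (26 of them) are such a set: any two sum to at least 25+26 = 51 > 50.
Any 27th integer completes one of the 9 pairs, so 27 choices force a sum of 50.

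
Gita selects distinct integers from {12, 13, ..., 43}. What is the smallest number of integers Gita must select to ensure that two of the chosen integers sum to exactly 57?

A set avoiding the sum 57 can contain at most one of each pair {x, 57−x}, plus the 2 elements whose complement lies outside the range.
The integers 12, …, 28 (17 of them) are such a set: any two sum to at least 12+13 = 25 and at most 27+28 = 55 < 57.
Any 18th integer completes one of the 15 pairs, so 18 choices force a sum of 57.

18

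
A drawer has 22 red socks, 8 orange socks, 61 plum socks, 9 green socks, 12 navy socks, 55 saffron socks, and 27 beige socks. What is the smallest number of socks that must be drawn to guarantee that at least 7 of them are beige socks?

In the worst case for collecting beige socks, every non-beige sock comes out first.
There are 22 + 8 + 61 + 9 + 12 + 55 = 167 non-beige socks altogether.
After those, each further sock must be beige, so 167 + 7 = 174 draws guarantee 7 beige socks.

174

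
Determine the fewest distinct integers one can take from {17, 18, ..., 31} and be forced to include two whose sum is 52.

Two chosen integers sum to 52 exactly when both halves of some pair {x, 52−x} with 21 ≤ x ≤ 52−x ≤ 31 are chosen — 5 such pairs.
The remaining 5 elements (those with no distinct partner in range) can never complete a 52-sum, so the worst case takes all of them and one from each pair: 5 + 5 = 10.
The 11th integer has to be the second member of some pair, so 10 + 1 = 11.

11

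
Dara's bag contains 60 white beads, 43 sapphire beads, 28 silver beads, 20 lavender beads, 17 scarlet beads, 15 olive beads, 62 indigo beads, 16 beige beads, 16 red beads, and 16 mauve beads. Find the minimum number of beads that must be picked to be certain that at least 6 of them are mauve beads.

283

In the worst case for collecting mauve beads, every non-mauve bead comes out first.
There are 60 + 43 + 28 + 20 + 17 + 15 + 62 + 16 + 16 = 277 non-mauve beads altogether.
After those, each further bead must be mauve, so 277 + 6 = 283 draws guarantee 6 mauve beads.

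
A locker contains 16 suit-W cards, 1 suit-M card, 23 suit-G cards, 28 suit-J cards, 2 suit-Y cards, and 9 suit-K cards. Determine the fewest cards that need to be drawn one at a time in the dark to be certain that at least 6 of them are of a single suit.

By pigeonhole, the 6 suits are the holes; the cards drawn are the pigeons.
To avoid 6 of any one suit, the worst case takes at most 5 of each suit, or every card of a suit that has fewer than 5.
That gives 5 + 1 + 5 + 5 + 2 + 5 = 23 cards with no suit reaching 6.
The next card forces some suit to 6, so 23 + 1 = 24.

24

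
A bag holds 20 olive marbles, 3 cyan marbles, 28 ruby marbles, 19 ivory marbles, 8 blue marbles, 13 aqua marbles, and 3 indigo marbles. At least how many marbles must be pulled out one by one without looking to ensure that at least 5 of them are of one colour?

27

Put each drawn marble into a box by colour. The largest draw with every box below 5 takes min(count, 4) from each colour; colours with fewer than 4 contribute all they have.
Σ min(cᵢ, 4) = 4 + 3 + 4 + 4 + 4 + 4 + 3 = 26.
Draw number 26 + 1 = 27 must push one box to 5.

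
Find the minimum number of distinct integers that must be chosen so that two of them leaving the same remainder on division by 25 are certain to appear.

By the pigeonhole principle, the 25 residue classes mod 25 are the pigeonholes.
With 25 integers one could put 1 in each residue class and have no class reach 2.
The 26th integer pushes some class to 2, so 25·1 + 1 = 26.

26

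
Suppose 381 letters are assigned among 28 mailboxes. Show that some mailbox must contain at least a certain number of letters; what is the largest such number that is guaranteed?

14

Pigeonhole: the 28 mailboxes are the holes and the 381 letters are the pigeons.
If every mailbox held at most 13 letters, the total would be at most 28 × 13 = 364, which is less than 381.
So some mailbox holds at least ⌈381/28⌉ = 14 letters.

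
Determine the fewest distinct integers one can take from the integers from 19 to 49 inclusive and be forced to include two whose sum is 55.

A set avoiding the sum 55 can contain at most one of each pair {x, 55−x}, plus the 13 elements whose complement lies outside the range.
The integers 28, …, 49 (22 of them) are such a set: any two sum to at least 28+29 = 57 > 55.
Pigeonhole: any 23rd integer completes one of the 9 pairs, so 23 choices force a sum of 55.

23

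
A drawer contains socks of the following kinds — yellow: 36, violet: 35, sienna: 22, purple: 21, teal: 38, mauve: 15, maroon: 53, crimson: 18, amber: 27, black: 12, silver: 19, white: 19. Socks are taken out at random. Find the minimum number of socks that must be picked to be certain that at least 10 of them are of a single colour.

Put each drawn sock into a box by colour. The largest draw with every box below 10 takes min(count, 9) from each colour.
Σ min(cᵢ, 9) = 9 + 9 + 9 + 9 + 9 + 9 + 9 + 9 + 9 + 9 + 9 + 9 = 108.
Draw number 108 + 1 = 109 must push one box to 10.

109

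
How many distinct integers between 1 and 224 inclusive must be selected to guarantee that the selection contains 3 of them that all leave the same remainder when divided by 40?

81

By pigeonhole, the 40 residue classes mod 40 are the pigeonholes.
With 80 integers one could put 2 in each residue class and have no class reach 3.
The 81st integer pushes some class to 3, so 40·2 + 1 = 81.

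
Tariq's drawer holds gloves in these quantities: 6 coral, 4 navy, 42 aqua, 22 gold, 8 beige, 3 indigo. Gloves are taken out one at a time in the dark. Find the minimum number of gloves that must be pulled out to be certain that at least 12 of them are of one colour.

44

By pigeonhole, put each drawn glove into a box by colour. The largest draw with every box below 12 takes min(count, 11) from each colour; colours with fewer than 11 contribute all they have.
Σ min(cᵢ, 11) = 6 + 4 + 11 + 11 + 8 + 3 = 43.
Draw number 43 + 1 = 44 must push one box to 12.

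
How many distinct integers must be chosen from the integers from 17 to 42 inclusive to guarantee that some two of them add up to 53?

17

Group the elements by complementary pair {x, 53−x}: {17,36}, {18,35}, {19,34}, …, giving 10 two-element pairs and 6 integers whose partner 53−x falls outside [17,42].
Treating each of those 16 groups as a pigeonhole, one can pick one integer per group — 16 integers — with no two summing to 53.
The 17th integer lands in an occupied pair, forcing a sum of 53.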